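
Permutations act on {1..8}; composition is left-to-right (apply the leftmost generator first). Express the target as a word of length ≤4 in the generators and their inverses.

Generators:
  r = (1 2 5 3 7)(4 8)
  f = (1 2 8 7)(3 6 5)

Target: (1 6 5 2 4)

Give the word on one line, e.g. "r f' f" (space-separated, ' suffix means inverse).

  after f: (1 2 8 7)(3 6 5)
  after r: (1 5 7 2 4 8)(3 6)
  after f: (1 3 5)(2 4 7 8)
  after f: (1 6 5 2 4)

f r f f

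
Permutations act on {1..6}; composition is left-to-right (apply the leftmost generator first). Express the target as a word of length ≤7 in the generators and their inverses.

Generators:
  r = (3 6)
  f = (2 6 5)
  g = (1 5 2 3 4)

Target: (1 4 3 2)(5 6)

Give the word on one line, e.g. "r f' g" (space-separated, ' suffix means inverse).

f f g' r' r'

  after f: (2 6 5)
  after f: (2 5 6)
  after g': (1 4 3 2)(5 6)
  after r': (1 4 6 5 3 2)
  after r': (1 4 3 2)(5 6)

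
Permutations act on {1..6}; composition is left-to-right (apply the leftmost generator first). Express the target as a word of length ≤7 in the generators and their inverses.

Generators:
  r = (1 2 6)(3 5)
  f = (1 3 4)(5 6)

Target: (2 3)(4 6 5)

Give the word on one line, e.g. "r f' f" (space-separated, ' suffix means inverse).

r r f' r f'

  after r: (1 2 6)(3 5)
  after r: (1 6 2)
  after f': (1 5 6 2 4 3)
  after r: (1 3 2 4 5)
  after f': (2 3)(4 6 5)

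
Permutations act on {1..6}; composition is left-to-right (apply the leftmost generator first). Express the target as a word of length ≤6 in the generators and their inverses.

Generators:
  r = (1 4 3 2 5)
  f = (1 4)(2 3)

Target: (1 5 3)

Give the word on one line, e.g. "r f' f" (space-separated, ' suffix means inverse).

r' f' f' f'

  after r': (1 5 2 3 4)
  after f': (1 5 3)
  after f': (1 5 2 3 4)
  after f': (1 5 3)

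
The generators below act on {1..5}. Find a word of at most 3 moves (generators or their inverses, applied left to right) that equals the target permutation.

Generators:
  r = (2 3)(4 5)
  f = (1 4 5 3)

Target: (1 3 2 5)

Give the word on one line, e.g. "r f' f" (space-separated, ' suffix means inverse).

  after r': (2 3)(4 5)
  after f': (1 3 2 5)

r' f'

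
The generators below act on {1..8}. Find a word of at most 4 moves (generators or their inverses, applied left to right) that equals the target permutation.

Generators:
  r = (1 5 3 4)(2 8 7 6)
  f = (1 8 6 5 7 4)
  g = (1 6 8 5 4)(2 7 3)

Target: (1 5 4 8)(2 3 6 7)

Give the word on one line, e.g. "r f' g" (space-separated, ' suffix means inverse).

g' f' f'

  after g': (1 4 5 8 6)(2 3 7)
  after f': (1 7 2 3 5)(4 6)
  after f': (1 5 4 8)(2 3 6 7)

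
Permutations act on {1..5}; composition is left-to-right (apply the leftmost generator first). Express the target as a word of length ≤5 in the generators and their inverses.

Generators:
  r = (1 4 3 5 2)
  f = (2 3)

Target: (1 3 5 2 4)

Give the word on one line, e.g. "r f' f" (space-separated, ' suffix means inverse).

  after f: (2 3)
  after r': (1 2 4)(3 5)
  after f': (1 3 5 2 4)

f r' f'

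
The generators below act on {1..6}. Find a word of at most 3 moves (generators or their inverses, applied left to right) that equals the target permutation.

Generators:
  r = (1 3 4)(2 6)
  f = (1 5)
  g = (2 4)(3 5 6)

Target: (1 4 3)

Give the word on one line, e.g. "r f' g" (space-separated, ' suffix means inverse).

  after r: (1 3 4)(2 6)
  after r: (1 4 3)

r r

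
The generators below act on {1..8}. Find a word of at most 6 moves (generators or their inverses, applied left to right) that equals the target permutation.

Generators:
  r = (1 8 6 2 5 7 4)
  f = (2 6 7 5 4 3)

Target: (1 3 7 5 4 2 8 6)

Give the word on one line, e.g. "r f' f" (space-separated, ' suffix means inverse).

  after r': (1 4 7 5 2 6 8)
  after r': (1 7 2 8 4 5 6)
  after f: (1 5 7 6)(2 8 3)
  after f: (1 4 3 6)(2 8)
  after f: (1 3 7 5 4 2 8 6)

r' r' f f f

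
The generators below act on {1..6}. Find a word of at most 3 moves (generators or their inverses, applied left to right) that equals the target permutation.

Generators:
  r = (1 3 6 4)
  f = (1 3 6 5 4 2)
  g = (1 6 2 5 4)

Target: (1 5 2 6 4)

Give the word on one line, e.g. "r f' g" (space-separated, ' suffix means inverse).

g r f'

  after g: (1 6 2 5 4)
  after r: (1 4 3 6 2 5)
  after f': (1 5 2 6 4)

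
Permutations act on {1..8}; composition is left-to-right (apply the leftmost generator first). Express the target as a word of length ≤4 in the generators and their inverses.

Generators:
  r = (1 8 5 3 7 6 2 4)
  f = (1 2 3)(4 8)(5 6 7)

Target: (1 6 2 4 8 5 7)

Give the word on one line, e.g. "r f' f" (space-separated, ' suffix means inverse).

r f' r' r'

  after r: (1 8 5 3 7 6 2 4)
  after f': (1 4 3 6)(2 8 7 5)
  after r': (1 2)(3 7 8)(4 5 6)
  after r': (1 6 2 4 8 5 7)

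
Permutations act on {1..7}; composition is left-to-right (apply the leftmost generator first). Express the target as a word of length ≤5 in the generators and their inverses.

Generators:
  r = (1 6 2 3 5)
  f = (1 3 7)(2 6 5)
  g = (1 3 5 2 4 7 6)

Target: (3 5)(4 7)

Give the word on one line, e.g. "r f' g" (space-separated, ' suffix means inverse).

  after f: (1 3 7)(2 6 5)
  after r: (1 5 3 7 6)
  after f: (1 2 6 3)(5 7)
  after f: (1 6 7 2 5)
  after g: (3 5)(4 7)

f r f f g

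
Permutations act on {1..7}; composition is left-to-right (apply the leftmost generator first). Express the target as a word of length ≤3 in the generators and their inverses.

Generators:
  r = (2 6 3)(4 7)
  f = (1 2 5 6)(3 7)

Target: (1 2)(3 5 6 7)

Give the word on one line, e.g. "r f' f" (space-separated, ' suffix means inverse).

r' r' f

  after r': (2 3 6)(4 7)
  after r': (2 6 3)
  after f: (1 2)(3 5 6 7)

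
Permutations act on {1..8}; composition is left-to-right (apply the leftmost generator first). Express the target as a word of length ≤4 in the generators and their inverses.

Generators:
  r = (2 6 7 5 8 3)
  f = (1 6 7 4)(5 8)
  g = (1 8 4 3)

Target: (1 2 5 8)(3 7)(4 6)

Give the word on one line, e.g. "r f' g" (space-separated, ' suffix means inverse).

g r f r

  after g: (1 8 4 3)
  after r: (1 3)(2 6 7 5 8 4)
  after f: (1 3 6 4 2 7 8)
  after r: (1 2 5 8)(3 7)(4 6)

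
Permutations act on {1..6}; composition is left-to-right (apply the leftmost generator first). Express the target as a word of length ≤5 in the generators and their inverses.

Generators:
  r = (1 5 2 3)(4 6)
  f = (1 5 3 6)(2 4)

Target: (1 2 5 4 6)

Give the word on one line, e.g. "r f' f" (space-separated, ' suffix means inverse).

f f r'

  after f: (1 5 3 6)(2 4)
  after f: (1 3)(5 6)
  after r': (1 2 5 4 6)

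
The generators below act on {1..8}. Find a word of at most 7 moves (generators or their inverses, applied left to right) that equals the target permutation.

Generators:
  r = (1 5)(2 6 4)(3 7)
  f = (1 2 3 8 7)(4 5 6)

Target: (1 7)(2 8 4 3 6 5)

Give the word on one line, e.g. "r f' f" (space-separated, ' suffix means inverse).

f f f r f

  after f: (1 2 3 8 7)(4 5 6)
  after f: (1 3 7 2 8)(4 6 5)
  after f: (1 8 2 7 3)
  after r: (1 8 6 4 2 3 5)
  after f: (1 7)(2 8 4 3 6 5)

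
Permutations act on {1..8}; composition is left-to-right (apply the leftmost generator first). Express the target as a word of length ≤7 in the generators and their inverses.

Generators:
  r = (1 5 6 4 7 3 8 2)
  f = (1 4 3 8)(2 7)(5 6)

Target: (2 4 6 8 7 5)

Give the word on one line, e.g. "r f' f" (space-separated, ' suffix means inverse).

r' f' r f' f'

  after r': (1 2 8 3 7 4 6 5)
  after f': (1 7)(2 3)(4 5 8)
  after r: (1 3)(2 8 7 5)(4 6)
  after f': (1 4 5 7 6)(2 3 8)
  after f': (2 4 6 8 7 5)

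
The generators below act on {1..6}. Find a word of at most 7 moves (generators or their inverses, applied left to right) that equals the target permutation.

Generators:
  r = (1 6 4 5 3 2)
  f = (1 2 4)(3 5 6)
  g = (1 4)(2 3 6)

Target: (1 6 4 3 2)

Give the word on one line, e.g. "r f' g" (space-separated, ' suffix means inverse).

  after g': (1 4)(2 6 3)
  after r': (1 6 5 4 2)
  after f': (1 5 2 4)(3 6)
  after r': (1 4 2 6 5 3)
  after r': (1 6 4 3 2)

g' r' f' r' r'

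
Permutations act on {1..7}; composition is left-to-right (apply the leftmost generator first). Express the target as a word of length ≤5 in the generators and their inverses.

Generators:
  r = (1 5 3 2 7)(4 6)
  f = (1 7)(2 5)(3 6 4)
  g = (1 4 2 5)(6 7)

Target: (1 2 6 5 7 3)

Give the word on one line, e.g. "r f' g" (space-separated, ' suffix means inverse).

f' g g r'

  after f': (1 7)(2 5)(3 4 6)
  after g: (1 6 3 2)(4 7)
  after g: (1 7 2 4 6 3 5)
  after r': (1 2 6 5 7 3)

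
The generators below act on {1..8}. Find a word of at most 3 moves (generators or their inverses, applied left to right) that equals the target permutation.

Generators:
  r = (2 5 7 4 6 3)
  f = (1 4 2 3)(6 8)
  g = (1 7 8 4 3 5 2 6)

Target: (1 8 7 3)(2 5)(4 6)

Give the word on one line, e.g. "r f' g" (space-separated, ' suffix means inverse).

g' f'

  after g': (1 6 2 5 3 4 8 7)
  after f': (1 8 7 3)(2 5)(4 6)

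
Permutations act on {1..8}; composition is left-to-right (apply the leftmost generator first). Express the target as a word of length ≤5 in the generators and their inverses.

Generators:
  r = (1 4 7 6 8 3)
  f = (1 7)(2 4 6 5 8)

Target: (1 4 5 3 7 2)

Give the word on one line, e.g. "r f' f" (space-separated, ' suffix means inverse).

  after f: (1 7)(2 4 6 5 8)
  after r: (1 6 5 3)(2 7 4 8)
  after f': (1 4 5 3 7 2)

f r f'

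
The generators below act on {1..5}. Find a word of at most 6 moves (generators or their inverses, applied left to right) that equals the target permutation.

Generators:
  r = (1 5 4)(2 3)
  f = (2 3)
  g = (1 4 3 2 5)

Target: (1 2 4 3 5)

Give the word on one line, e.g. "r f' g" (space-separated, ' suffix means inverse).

f g r' g'

  after f: (2 3)
  after g: (1 4 3 5)
  after r': (1 5 4 2 3)
  after g': (1 2 4 3 5)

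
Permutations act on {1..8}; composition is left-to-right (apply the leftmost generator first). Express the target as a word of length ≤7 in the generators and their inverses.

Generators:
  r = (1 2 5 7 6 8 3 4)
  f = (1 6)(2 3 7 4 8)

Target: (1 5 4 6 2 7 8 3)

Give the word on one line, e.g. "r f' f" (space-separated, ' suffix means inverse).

f r r f r'

  after f: (1 6)(2 3 7 4 8)
  after r: (1 8 5 7)(2 4 3 6)
  after r: (1 3 8 7 2)(5 6)
  after f: (1 7 3 2 6 5)(4 8)
  after r': (1 5 4 6 2 7 8 3)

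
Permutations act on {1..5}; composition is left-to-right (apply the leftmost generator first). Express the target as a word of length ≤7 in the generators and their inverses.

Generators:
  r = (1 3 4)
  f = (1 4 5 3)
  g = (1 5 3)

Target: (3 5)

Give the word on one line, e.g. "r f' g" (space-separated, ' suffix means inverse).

f' g' r' r' g'

  after f': (1 3 5 4)
  after g': (1 5 4 3)
  after r': (1 5 3 4)
  after r': (1 5)
  after g': (3 5)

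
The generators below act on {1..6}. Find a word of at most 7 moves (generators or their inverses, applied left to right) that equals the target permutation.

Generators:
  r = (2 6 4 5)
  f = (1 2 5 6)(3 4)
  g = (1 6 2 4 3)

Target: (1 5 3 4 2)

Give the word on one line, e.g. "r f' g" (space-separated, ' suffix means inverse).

g f g g f

  after g: (1 6 2 4 3)
  after f: (2 3)(5 6)
  after g: (1 6 5 2)(3 4)
  after g: (1 2 6 5 4)
  after f: (1 5 3 4 2)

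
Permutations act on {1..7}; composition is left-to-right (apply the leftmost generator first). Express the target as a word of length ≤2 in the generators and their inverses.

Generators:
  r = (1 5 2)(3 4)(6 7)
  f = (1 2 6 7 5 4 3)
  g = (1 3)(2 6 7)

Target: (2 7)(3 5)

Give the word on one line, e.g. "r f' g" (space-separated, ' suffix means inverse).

  after f: (1 2 6 7 5 4 3)
  after r: (2 7)(3 5)

f r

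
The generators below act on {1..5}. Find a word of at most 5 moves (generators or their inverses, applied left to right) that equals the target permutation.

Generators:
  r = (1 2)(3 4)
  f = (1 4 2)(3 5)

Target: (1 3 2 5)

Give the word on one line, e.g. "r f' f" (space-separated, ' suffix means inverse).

  after f: (1 4 2)(3 5)
  after r': (1 3 5 4)
  after f': (1 5)(2 4)
  after r': (1 5 2 3 4)
  after f: (1 3 2 5)

f r' f' r' f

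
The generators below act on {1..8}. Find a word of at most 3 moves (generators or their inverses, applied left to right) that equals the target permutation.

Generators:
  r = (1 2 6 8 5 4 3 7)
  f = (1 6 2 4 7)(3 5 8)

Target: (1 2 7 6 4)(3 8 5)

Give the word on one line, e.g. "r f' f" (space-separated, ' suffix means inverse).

f f

  after f: (1 6 2 4 7)(3 5 8)
  after f: (1 2 7 6 4)(3 8 5)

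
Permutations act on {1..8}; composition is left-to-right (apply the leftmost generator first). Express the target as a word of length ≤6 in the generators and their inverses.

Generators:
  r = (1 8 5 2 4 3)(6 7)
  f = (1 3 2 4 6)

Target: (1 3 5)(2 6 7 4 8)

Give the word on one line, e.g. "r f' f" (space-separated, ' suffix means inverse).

  after r': (1 3 4 2 5 8)(6 7)
  after r': (1 4 5)(2 8 3)
  after r': (1 2)(3 5)(4 8)(6 7)
  after f': (1 3 5)(2 6 7 4 8)

r' r' r' f'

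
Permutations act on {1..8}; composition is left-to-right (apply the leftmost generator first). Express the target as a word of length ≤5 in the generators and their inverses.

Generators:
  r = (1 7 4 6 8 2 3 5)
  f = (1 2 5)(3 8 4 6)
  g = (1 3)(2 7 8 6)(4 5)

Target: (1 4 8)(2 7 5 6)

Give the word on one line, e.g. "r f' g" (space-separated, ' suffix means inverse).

f' f' r' g' r

  after f': (1 5 2)(3 6 4 8)
  after f': (1 2 5)(3 4)(6 8)
  after r': (1 8 4 2 3 7)
  after g': (1 7 3 2)(4 6 8 5)
  after r: (1 4 8)(2 7 5 6)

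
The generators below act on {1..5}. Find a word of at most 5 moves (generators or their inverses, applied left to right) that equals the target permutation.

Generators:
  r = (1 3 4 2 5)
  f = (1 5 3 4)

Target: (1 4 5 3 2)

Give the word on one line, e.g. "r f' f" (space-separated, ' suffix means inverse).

  after f': (1 4 3 5)
  after r: (1 2 5 3)
  after f: (1 2 3 5 4)
  after r': (1 4 5 3 2)

f' r f r'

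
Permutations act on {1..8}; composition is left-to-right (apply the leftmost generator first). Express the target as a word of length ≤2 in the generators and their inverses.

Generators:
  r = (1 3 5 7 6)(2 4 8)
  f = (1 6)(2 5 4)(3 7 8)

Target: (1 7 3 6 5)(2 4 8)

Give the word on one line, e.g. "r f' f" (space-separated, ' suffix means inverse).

  after r': (1 6 7 5 3)(2 8 4)
  after r': (1 7 3 6 5)(2 4 8)

r' r'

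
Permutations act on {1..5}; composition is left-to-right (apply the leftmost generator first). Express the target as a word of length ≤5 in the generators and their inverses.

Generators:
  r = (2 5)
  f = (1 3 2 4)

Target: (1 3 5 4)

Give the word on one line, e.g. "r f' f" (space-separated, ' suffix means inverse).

  after r': (2 5)
  after f: (1 3 2 5 4)
  after r': (1 3 5 4)

r' f r'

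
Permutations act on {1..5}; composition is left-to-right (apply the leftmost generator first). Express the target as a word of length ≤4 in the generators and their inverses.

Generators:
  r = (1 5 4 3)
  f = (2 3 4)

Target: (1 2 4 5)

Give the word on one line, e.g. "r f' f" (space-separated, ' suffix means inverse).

r' f'

  after r': (1 3 4 5)
  after f': (1 2 4 5)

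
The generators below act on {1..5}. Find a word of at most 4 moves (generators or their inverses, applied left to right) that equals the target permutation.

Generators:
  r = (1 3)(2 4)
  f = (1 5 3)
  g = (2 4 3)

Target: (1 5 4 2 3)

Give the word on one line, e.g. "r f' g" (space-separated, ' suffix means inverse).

f g'

  after f: (1 5 3)
  after g': (1 5 4 2 3)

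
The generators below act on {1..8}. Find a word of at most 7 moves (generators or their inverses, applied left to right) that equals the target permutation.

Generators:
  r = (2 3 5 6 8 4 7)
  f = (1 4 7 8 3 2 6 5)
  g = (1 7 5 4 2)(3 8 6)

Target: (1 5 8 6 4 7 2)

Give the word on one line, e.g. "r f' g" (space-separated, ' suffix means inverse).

f' g r' f' g

  after f': (1 5 6 2 3 8 7 4)
  after g: (1 4 7 2 8 5 3 6)
  after r': (1 8 3 5 2 6)
  after f': (1 7 4)(3 6 5)
  after g: (1 5 8 6 4 7 2)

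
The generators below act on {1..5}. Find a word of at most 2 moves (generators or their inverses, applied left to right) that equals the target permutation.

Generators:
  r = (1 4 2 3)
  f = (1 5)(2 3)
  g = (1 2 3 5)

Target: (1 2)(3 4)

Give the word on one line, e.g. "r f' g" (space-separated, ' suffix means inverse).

  after r': (1 3 2 4)
  after r': (1 2)(3 4)

r' r'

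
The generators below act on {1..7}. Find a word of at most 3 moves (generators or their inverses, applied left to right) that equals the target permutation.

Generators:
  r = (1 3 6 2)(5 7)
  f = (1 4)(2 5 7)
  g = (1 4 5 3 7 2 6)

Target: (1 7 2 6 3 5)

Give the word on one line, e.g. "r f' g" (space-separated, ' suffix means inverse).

  after f: (1 4)(2 5 7)
  after g: (1 5 2 3 7 6)
  after r: (1 7 2 6 3 5)

f g r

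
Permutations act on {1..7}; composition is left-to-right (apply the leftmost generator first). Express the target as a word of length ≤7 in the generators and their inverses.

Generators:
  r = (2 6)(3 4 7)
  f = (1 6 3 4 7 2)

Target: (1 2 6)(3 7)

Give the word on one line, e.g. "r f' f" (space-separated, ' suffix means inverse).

f f r f f

  after f: (1 6 3 4 7 2)
  after f: (1 3 7)(2 6 4)
  after r: (1 4 6 7)
  after f: (1 7 6 2)(3 4)
  after f: (1 2 6)(3 7)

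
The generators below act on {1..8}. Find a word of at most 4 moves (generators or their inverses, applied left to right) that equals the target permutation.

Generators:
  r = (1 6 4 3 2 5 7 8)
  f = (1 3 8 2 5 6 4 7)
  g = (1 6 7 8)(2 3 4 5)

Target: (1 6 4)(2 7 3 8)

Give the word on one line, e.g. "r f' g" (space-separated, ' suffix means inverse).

  after f': (1 7 4 6 5 2 8 3)
  after g': (1 6 4)(2 7 3 8)

f' g'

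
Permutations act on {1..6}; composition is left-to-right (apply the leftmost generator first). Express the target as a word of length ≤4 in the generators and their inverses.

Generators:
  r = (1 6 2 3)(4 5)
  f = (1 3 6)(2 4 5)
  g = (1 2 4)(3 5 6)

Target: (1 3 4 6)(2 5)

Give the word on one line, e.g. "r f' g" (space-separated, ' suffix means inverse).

  after g: (1 2 4)(3 5 6)
  after r: (1 3 4 6)(2 5)

g r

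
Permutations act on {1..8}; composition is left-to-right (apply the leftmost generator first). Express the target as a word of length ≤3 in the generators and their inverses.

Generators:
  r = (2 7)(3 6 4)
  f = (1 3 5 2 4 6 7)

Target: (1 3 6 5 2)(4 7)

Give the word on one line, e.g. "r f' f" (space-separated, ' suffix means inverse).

r' f

  after r': (2 7)(3 4 6)
  after f: (1 3 6 5 2)(4 7)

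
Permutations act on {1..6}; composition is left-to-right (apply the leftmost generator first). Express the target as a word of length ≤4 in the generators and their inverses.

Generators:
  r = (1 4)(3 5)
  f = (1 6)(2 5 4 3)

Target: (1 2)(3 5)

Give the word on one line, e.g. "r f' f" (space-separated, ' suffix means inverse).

  after r: (1 4)(3 5)
  after f': (1 5 4 6)(2 3)
  after f': (1 2 4)
  after r: (1 2)(3 5)

r f' f' r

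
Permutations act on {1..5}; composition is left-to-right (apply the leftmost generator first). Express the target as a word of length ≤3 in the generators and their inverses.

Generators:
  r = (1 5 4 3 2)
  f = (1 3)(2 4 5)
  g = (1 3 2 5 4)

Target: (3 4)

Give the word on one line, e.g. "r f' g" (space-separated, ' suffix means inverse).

  after f': (1 3)(2 5 4)
  after g': (3 4)

f' g'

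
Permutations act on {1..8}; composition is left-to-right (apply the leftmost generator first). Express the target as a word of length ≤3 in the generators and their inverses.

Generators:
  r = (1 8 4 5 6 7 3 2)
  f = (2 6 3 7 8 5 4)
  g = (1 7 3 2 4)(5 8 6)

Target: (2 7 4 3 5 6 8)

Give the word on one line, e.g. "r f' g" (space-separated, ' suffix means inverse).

f f f

  after f: (2 6 3 7 8 5 4)
  after f: (2 3 8 4 6 7 5)
  after f: (2 7 4 3 5 6 8)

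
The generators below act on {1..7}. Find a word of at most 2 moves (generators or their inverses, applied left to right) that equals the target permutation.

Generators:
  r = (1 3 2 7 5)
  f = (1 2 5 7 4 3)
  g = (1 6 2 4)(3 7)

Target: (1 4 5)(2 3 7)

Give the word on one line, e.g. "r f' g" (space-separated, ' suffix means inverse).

  after f': (1 3 4 7 5 2)
  after f': (1 4 5)(2 3 7)

f' f'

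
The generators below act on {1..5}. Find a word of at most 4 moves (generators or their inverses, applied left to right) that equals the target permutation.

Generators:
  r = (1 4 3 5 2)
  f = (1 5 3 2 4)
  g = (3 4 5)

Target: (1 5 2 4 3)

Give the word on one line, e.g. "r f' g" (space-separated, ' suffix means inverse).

  after g: (3 4 5)
  after f: (1 5 2 4 3)

g f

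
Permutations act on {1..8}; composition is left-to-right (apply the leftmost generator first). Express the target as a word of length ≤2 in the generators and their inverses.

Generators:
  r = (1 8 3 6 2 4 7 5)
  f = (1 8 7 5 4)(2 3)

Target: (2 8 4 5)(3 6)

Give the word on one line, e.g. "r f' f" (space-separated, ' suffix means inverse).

f r'

  after f: (1 8 7 5 4)(2 3)
  after r': (2 8 4 5)(3 6)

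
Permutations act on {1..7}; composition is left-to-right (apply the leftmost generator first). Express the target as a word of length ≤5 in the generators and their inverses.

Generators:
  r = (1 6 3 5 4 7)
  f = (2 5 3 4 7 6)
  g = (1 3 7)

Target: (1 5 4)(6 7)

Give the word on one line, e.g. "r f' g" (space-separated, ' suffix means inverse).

  after g': (1 7 3)
  after g': (1 3 7)
  after r: (1 5 4 7 6 3)
  after g: (1 5 4)(6 7)

g' g' r g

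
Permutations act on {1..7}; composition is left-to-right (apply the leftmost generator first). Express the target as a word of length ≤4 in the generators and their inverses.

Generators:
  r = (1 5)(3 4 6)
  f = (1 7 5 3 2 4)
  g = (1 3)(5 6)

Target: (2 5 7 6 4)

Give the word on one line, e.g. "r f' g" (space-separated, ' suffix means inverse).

f' r' g

  after f': (1 4 2 3 5 7)
  after r': (1 3)(2 6 4)(5 7)
  after g: (2 5 7 6 4)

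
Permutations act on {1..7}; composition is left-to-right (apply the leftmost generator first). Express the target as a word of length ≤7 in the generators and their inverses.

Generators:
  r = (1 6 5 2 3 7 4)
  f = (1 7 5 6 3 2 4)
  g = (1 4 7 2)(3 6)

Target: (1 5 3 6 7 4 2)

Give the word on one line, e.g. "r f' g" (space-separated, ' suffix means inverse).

  after g: (1 4 7 2)(3 6)
  after f': (1 2 4)(3 5 7)
  after r': (1 5 3 6)(2 7)
  after g': (1 5 6 2 4)
  after g': (1 5 3 6 7 4 2)

g f' r' g' g'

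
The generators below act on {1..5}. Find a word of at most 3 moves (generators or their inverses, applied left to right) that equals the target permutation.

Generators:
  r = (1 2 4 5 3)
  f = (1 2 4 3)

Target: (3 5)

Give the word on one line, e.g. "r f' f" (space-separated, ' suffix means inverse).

  after f': (1 3 4 2)
  after r: (3 5)

f' r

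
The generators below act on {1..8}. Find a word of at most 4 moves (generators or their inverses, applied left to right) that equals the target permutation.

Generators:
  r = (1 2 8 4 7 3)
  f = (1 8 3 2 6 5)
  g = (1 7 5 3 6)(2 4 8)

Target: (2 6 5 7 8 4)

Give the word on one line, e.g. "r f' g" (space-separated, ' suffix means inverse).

f r' r'

  after f: (1 8 3 2 6 5)
  after r': (1 2 6 5 3)(4 8 7)
  after r': (2 6 5 7 8 4)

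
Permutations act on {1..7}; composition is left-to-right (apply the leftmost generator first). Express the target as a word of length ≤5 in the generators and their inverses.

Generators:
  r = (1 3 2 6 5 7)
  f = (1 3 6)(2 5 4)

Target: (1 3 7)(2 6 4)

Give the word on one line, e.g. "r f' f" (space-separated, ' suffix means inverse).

f r r f'

  after f: (1 3 6)(2 5 4)
  after r: (1 2 7)(3 5 4 6)
  after r: (1 6 2)(3 7)(4 5)
  after f': (1 3 7)(2 6 4)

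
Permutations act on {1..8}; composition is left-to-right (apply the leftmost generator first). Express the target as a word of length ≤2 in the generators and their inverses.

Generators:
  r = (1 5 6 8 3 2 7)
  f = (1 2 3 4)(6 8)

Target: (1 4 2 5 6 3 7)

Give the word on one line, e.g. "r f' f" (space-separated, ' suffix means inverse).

f' r

  after f': (1 4 3 2)(6 8)
  after r: (1 4 2 5 6 3 7)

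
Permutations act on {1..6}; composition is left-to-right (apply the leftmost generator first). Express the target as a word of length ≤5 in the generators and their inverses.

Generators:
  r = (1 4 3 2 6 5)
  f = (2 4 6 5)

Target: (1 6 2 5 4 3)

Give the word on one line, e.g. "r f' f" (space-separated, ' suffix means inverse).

f r' r'

  after f: (2 4 6 5)
  after r': (1 5 3 4 2)
  after r': (1 6 2 5 4 3)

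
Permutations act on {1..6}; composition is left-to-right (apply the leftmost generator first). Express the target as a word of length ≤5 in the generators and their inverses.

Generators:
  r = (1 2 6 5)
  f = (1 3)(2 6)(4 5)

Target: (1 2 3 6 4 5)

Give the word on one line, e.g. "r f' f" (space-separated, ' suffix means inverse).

f' r' r' f r

  after f': (1 3)(2 6)(4 5)
  after r': (1 3 5 4 6)
  after r': (1 3 6 5 4 2)
  after f: (2 3)(4 6)
  after r: (1 2 3 6 4 5)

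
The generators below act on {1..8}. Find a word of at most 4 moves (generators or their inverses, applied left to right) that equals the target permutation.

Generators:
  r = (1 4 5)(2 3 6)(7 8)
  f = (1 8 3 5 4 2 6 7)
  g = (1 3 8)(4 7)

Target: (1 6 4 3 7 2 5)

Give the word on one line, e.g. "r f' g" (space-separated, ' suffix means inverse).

f' g' g' f'

  after f': (1 7 6 2 4 5 3 8)
  after g': (1 4 5)(2 7 6)
  after g': (1 7 6 2 4 5 8 3)
  after f': (1 6 4 3 7 2 5)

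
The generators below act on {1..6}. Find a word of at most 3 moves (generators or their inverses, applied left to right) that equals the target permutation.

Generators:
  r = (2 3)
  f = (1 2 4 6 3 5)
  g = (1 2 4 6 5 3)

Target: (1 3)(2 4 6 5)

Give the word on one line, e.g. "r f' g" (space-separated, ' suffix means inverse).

  after g: (1 2 4 6 5 3)
  after r': (1 3)(2 4 6 5)

g r'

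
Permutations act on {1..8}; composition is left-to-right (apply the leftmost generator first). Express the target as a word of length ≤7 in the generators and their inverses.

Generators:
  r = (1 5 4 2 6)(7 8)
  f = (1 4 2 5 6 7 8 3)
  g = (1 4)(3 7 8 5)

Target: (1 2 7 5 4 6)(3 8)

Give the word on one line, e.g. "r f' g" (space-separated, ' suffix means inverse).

  after f: (1 4 2 5 6 7 8 3)
  after g: (2 3 4)(5 6 8 7)
  after g: (1 4 2 7 3)(5 6)
  after r: (1 2 8 7 3 5)(4 6)
  after g': (1 2 7 5 4 6)(3 8)

f g g r g'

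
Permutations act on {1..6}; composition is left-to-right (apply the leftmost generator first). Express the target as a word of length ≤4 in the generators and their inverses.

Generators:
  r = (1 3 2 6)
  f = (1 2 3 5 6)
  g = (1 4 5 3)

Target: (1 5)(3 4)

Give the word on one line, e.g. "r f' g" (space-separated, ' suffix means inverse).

  after g': (1 3 5 4)
  after g': (1 5)(3 4)

g' g'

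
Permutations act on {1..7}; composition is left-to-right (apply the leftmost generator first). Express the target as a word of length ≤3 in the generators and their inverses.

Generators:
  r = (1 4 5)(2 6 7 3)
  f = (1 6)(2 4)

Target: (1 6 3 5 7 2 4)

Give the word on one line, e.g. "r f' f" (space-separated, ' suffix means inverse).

r f r

  after r: (1 4 5)(2 6 7 3)
  after f: (1 2)(3 4 5 6 7)
  after r: (1 6 3 5 7 2 4)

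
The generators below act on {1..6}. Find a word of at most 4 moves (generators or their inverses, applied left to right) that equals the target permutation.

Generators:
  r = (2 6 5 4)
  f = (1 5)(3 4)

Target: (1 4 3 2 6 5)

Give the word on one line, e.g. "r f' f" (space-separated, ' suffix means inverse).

f r

  after f: (1 5)(3 4)
  after r: (1 4 3 2 6 5)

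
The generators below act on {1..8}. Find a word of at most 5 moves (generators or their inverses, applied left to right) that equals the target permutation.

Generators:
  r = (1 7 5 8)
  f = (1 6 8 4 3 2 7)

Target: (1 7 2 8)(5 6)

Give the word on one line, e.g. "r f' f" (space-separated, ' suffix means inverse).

  after f: (1 6 8 4 3 2 7)
  after r: (1 6)(2 5 8 4 3)
  after f': (2 5 6 7)
  after r: (1 7 2 8)(5 6)

f r f' r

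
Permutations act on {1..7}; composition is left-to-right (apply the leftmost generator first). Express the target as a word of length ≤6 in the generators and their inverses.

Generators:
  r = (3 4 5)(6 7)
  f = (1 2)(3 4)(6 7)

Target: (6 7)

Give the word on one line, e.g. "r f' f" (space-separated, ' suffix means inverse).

f' r r r f'

  after f': (1 2)(3 4)(6 7)
  after r: (1 2)(3 5)
  after r: (1 2)(4 5)(6 7)
  after r: (1 2)(3 4)
  after f': (6 7)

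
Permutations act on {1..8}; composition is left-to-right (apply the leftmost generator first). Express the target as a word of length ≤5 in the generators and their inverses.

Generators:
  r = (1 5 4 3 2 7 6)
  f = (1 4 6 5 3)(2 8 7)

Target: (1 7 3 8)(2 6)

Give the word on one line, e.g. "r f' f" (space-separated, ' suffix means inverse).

r f r r

  after r: (1 5 4 3 2 7 6)
  after f: (1 3 8 7 5 6 4)
  after r: (1 2 7 4 5)(3 8 6)
  after r: (1 7 3 8)(2 6)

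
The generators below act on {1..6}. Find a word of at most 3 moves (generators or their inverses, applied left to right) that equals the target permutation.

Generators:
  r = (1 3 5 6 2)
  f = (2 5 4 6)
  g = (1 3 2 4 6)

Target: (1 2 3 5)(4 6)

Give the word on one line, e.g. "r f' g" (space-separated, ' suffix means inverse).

r g

  after r: (1 3 5 6 2)
  after g: (1 2 3 5)(4 6)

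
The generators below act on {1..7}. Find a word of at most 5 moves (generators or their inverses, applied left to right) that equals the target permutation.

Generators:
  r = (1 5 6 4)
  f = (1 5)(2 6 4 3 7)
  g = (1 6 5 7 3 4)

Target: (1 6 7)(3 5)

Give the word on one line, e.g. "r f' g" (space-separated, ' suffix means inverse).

g g r' r' r'

  after g: (1 6 5 7 3 4)
  after g: (1 5 3)(4 6 7)
  after r': (3 4 5)(6 7)
  after r': (1 4)(3 6 7 5)
  after r': (1 6 7)(3 5)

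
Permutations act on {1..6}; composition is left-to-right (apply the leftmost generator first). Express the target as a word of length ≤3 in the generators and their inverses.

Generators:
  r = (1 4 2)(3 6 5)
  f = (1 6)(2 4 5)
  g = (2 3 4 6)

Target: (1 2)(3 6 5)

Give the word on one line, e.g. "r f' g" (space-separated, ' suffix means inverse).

  after g': (2 6 4 3)
  after f: (1 6 5 2)(3 4)
  after g: (1 2)(3 6 5)

g' f g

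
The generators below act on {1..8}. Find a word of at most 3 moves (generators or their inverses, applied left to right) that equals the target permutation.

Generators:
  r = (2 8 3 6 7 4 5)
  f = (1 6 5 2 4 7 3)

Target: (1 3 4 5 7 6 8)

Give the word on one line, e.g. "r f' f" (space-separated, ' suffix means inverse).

r f r'

  after r: (2 8 3 6 7 4 5)
  after f: (1 6 3 5 4 2 8)
  after r': (1 3 4 5 7 6 8)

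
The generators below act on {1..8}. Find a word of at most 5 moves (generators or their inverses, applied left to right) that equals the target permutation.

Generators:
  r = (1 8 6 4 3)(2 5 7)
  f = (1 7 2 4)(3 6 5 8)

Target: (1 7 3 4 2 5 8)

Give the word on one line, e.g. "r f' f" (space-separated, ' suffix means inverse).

r r r f' r'

  after r: (1 8 6 4 3)(2 5 7)
  after r: (1 6 3 8 4)(2 7 5)
  after r: (1 4 8 3 6)
  after f': (1 2 7)(4 5 6)
  after r': (1 7 3 4 2 5 8)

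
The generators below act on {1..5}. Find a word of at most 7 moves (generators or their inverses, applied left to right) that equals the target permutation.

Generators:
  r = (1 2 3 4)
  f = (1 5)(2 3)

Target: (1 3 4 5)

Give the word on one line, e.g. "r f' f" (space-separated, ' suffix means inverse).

  after r': (1 4 3 2)
  after f': (1 4 2 5)
  after r': (1 3 2 5 4)
  after f: (1 2)(4 5)
  after r: (1 3 4 5)

r' f' r' f r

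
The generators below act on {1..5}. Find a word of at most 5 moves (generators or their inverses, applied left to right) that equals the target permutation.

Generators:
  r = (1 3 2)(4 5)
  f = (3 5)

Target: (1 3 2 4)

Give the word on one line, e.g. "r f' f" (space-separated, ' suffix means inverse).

  after r': (1 2 3)(4 5)
  after f: (1 2 5 4 3)
  after r': (1 3 2 4)

r' f r'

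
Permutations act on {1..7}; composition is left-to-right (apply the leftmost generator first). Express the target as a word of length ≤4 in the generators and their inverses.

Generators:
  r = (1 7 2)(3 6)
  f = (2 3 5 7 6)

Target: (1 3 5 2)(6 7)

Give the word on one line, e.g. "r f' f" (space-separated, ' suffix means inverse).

f' r' f' r

  after f': (2 6 7 5 3)
  after r': (1 2 3 7 5 6)
  after f': (1 6)(3 5 7)
  after r: (1 3 5 2)(6 7)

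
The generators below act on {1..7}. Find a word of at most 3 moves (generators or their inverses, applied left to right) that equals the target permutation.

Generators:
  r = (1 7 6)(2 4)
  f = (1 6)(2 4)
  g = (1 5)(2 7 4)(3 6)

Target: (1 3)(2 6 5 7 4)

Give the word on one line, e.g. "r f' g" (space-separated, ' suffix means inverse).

  after f: (1 6)(2 4)
  after g': (1 3 6 5)(2 7)
  after r: (1 3)(2 6 5 7 4)

f g' r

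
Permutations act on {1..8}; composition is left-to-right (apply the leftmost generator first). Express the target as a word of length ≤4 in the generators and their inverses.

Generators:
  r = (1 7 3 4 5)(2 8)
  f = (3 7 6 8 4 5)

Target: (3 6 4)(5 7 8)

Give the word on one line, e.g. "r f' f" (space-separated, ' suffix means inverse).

f f

  after f: (3 7 6 8 4 5)
  after f: (3 6 4)(5 7 8)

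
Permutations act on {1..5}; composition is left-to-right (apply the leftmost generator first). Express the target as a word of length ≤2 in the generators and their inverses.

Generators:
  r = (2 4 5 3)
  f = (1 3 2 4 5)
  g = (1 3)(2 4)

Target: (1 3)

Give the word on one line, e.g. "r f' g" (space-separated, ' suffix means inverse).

  after f': (1 5 4 2 3)
  after r: (1 3)

f' r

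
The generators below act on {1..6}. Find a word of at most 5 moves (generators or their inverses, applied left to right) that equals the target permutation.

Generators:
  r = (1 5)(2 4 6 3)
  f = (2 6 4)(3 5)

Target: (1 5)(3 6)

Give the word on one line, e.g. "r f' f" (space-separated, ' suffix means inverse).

  after r: (1 5)(2 4 6 3)
  after f': (1 3 4 2 6 5)
  after f': (1 5)(3 6)

r f' f'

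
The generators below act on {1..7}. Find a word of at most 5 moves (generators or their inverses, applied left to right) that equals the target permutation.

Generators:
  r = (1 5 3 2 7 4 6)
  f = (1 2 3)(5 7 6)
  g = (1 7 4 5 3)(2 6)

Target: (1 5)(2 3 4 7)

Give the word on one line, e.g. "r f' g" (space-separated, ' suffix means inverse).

  after r: (1 5 3 2 7 4 6)
  after f': (1 6 3)(2 5)(4 7)
  after r: (2 3 5 7 6)
  after f': (1 3 6)
  after r': (1 5)(2 3 4 7)

r f' r f' r'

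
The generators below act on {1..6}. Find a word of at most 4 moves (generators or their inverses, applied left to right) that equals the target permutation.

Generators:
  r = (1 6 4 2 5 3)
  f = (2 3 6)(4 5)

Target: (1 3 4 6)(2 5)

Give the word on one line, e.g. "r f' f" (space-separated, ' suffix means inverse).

  after f: (2 3 6)(4 5)
  after f: (2 6 3)
  after r: (1 6)(2 4)(3 5)
  after f': (1 3 4 6)(2 5)

f f r f'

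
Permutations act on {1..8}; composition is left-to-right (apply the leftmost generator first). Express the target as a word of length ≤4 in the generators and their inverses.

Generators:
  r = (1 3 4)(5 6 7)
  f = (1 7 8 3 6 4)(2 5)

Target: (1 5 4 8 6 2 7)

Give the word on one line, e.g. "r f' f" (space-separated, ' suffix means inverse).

  after r': (1 4 3)(5 7 6)
  after f': (1 6 2 5)(3 4 8 7)
  after r: (1 7 4 8 5 3)(2 6)
  after r: (1 5 4 8 6 2 7)

r' f' r r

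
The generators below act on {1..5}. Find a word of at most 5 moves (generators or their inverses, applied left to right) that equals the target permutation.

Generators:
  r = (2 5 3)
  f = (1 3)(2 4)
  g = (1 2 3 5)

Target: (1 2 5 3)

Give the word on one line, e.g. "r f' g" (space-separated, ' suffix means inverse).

g r' g r g'

  after g: (1 2 3 5)
  after r': (1 3 2 5)
  after g: (1 5 2)
  after r: (1 3 2)
  after g': (1 2 5 3)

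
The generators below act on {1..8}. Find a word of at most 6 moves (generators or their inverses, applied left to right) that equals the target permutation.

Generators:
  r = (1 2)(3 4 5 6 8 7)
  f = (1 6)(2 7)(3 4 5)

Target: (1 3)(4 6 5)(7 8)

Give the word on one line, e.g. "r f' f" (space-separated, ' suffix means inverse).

  after f': (1 6)(2 7)(3 5 4)
  after r': (1 5 3 4 7)(2 8 6)
  after f: (1 3 5 4 2 8)(6 7)
  after r: (1 4)(2 7 8)(3 6)
  after f': (1 3)(4 6 5)(7 8)

f' r' f r f'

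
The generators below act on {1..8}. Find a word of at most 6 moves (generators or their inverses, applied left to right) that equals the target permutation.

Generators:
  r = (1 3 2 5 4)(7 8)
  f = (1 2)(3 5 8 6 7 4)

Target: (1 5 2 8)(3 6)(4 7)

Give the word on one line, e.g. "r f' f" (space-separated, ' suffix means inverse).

  after f': (1 2)(3 4 7 6 8 5)
  after f': (3 7 8)(4 6 5)
  after r: (1 3 8 2 5)(4 6)
  after f: (1 5 2 8)(3 6)(4 7)

f' f' r f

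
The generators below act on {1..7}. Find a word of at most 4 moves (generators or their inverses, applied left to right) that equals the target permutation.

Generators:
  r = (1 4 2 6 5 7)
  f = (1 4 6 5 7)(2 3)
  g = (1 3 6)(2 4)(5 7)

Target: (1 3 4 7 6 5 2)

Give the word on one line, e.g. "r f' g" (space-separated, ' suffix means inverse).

  after g': (1 6 3)(2 4)(5 7)
  after g': (1 3 6)
  after r': (1 3 2 4)(5 6 7)
  after r': (1 3 4 7 6 5 2)

g' g' r' r'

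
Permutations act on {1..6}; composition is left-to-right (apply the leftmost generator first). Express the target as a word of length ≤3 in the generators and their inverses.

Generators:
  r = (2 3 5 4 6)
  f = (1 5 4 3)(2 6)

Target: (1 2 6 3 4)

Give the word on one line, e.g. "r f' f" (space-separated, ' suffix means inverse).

  after r': (2 6 4 5 3)
  after f': (1 3 6 5 4)
  after r': (1 2 6 3 4)

r' f' r'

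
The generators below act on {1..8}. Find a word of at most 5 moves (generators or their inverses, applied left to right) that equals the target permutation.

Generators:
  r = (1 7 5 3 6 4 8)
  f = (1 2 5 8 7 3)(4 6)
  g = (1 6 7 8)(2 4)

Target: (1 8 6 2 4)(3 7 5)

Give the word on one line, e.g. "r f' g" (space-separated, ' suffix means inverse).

r g' g' g'

  after r: (1 7 5 3 6 4 8)
  after g': (1 6 2 4 7 5 3)
  after g': (3 8 7 5)(4 6)
  after g': (1 8 6 2 4)(3 7 5)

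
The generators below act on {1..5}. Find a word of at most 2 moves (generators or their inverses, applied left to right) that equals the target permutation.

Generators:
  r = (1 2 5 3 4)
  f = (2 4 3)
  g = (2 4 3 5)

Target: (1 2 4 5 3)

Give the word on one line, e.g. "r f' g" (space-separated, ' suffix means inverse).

f' r

  after f': (2 3 4)
  after r: (1 2 4 5 3)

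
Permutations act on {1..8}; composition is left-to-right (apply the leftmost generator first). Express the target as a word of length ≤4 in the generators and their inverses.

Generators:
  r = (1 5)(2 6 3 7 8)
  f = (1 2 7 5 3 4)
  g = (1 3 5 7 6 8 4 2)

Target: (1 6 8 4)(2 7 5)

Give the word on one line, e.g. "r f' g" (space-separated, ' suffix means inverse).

f f g

  after f: (1 2 7 5 3 4)
  after f: (1 7 3)(2 5 4)
  after g: (1 6 8 4)(2 7 5)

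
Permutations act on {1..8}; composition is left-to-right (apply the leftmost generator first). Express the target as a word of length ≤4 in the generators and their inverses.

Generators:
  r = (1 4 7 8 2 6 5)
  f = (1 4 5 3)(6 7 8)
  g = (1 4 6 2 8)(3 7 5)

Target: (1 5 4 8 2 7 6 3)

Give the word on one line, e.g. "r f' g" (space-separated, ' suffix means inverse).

r f

  after r: (1 4 7 8 2 6 5)
  after f: (1 5 4 8 2 7 6 3)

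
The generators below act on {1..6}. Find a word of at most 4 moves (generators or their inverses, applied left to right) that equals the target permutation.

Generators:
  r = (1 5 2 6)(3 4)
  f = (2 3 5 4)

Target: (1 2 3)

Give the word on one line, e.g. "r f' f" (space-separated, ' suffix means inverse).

r f' r' f

  after r: (1 5 2 6)(3 4)
  after f': (1 3 5 4 2 6)
  after r': (1 4 5 3)
  after f: (1 2 3)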